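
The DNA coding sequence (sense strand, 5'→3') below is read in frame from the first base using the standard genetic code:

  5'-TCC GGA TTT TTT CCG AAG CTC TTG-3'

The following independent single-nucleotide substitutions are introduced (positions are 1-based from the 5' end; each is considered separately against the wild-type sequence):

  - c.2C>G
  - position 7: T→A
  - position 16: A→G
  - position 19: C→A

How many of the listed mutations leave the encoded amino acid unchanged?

Codon 1: TCC (Ser) → TGC (Cys) — missense.
Codon 3: TTT (Phe) → ATT (Ile) — missense.
Codon 6: AAG (Lys) → GAG (Glu) — missense.
Codon 7: CTC (Leu) → ATC (Ile) — missense.
Synonymous: 0 of 4.

0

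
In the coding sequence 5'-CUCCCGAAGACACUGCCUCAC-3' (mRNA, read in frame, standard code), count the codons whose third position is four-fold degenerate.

5

Codon 1 CUC (Leu): third position 4-fold.
Codon 2 CCG (Pro): third position 4-fold.
Codon 3 AAG (Lys): third position 2-fold.
Codon 4 ACA (Thr): third position 4-fold.
Codon 5 CUG (Leu): third position 4-fold.
Codon 6 CCU (Pro): third position 4-fold.
Codon 7 CAC (His): third position 2-fold.
Four-fold degenerate third positions: 5.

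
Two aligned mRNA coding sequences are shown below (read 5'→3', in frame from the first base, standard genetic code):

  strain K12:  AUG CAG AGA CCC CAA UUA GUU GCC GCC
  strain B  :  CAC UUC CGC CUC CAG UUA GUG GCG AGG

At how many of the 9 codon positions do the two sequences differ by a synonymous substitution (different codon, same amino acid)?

Codon 1: AUG Met / CAC His — nonsynonymous.
Codon 2: CAG Gln / UUC Phe — nonsynonymous.
Codon 3: AGA Arg / CGC Arg — synonymous.
Codon 4: CCC Pro / CUC Leu — nonsynonymous.
Codon 5: CAA Gln / CAG Gln — synonymous.
Codon 6: UUA Leu / UUA Leu — identical.
Codon 7: GUU Val / GUG Val — synonymous.
Codon 8: GCC Ala / GCG Ala — synonymous.
Codon 9: GCC Ala / AGG Arg — nonsynonymous.
Synonymous differences: 4.

4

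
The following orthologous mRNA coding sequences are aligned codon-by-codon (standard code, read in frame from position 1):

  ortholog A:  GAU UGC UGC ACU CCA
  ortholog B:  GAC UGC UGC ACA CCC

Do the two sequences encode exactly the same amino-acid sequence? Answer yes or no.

Codon 1: GAU Asp / GAC Asp — synonymous.
Codon 2: UGC Cys / UGC Cys — identical.
Codon 3: UGC Cys / UGC Cys — identical.
Codon 4: ACU Thr / ACA Thr — synonymous.
Codon 5: CCA Pro / CCC Pro — synonymous.
Nonsynonymous differences: 0 → same protein.

yes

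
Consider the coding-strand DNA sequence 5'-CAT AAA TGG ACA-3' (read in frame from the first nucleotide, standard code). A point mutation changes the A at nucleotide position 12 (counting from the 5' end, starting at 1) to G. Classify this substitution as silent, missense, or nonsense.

Position 12 falls in codon 4: ACA → Thr.
After the substitution the codon is ACG → Thr.
Both encode Thr, so the change is synonymous.

silent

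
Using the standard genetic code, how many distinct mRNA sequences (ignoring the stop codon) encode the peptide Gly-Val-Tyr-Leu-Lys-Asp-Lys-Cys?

Gly: 4 codons.
Val: 4 codons.
Tyr: 2 codons.
Leu: 6 codons.
Lys: 2 codons.
Asp: 2 codons.
Lys: 2 codons.
Cys: 2 codons.
4 × 4 × 2 × 6 × 2 × 2 × 2 × 2 = 3072.

3072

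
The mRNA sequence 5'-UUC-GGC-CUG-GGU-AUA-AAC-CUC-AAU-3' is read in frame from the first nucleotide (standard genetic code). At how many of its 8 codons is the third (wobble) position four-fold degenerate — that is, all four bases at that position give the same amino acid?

4

Codon 1 UUC (Phe): third position 2-fold.
Codon 2 GGC (Gly): third position 4-fold.
Codon 3 CUG (Leu): third position 4-fold.
Codon 4 GGU (Gly): third position 4-fold.
Codon 5 AUA (Ile): third position 3-fold.
Codon 6 AAC (Asn): third position 2-fold.
Codon 7 CUC (Leu): third position 4-fold.
Codon 8 AAU (Asn): third position 2-fold.
Four-fold degenerate third positions: 4.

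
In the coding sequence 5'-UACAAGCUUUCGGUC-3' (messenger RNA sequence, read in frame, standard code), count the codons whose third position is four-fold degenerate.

Codon 1 UAC (Tyr): third position 2-fold.
Codon 2 AAG (Lys): third position 2-fold.
Codon 3 CUU (Leu): third position 4-fold.
Codon 4 UCG (Ser): third position 4-fold.
Codon 5 GUC (Val): third position 4-fold.
Four-fold degenerate third positions: 3.

3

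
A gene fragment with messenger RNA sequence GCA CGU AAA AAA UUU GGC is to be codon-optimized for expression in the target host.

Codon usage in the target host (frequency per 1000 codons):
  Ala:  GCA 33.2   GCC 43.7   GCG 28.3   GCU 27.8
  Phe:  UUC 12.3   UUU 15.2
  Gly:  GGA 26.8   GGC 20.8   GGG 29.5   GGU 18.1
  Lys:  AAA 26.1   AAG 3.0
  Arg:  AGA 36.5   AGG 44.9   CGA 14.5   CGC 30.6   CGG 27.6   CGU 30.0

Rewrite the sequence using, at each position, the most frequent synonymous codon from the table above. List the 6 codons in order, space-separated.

Codon 1 (Ala): best is GCC at 43.7.
Codon 2 (Arg): best is AGG at 44.9.
Codon 3 (Lys): best is AAA at 26.1.
Codon 4 (Lys): best is AAA at 26.1.
Codon 5 (Phe): best is UUU at 15.2.
Codon 6 (Gly): best is GGG at 29.5.

GCC AGG AAA AAA UUU GGG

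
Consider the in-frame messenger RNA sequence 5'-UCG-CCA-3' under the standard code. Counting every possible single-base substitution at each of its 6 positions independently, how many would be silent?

Codon 1 (UCG, Ser): 3 synonymous substitutions.
Codon 2 (CCA, Pro): 3 synonymous substitutions.
Total: 3 + 3 = 6.

6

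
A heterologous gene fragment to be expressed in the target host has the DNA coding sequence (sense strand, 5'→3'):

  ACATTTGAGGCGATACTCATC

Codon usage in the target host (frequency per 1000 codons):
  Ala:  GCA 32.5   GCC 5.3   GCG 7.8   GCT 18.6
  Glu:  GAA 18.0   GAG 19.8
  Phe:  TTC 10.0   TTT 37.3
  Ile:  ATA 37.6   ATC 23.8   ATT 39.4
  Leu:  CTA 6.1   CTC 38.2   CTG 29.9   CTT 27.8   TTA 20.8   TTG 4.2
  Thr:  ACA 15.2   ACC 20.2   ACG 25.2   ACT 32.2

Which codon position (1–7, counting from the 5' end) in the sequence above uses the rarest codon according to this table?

Codon 1 ACA (Thr): 15.2 per 1000.
Codon 2 TTT (Phe): 37.3 per 1000.
Codon 3 GAG (Glu): 19.8 per 1000.
Codon 4 GCG (Ala): 7.8 per 1000.
Codon 5 ATA (Ile): 37.6 per 1000.
Codon 6 CTC (Leu): 38.2 per 1000.
Codon 7 ATC (Ile): 23.8 per 1000.
Lowest frequency is 7.8 at codon 4.

4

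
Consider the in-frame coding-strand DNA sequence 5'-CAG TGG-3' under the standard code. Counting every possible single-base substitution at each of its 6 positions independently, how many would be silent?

Codon 1 (CAG, Gln): 1 synonymous substitution.
Codon 2 (TGG, Trp): 0 synonymous substitutions.
Total: 1 + 0 = 1.

1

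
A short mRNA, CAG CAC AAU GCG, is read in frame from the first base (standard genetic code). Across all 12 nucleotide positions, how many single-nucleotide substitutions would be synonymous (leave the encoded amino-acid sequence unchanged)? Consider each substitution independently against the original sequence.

Codon 1 (CAG, Gln): 1 synonymous substitution.
Codon 2 (CAC, His): 1 synonymous substitution.
Codon 3 (AAU, Asn): 1 synonymous substitution.
Codon 4 (GCG, Ala): 3 synonymous substitutions.
Total: 1 + 1 + 1 + 3 = 6.

6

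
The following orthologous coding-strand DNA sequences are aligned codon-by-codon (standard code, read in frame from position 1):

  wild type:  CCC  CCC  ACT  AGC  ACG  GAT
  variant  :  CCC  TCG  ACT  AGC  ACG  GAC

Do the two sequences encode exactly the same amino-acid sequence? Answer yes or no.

Codon 1: CCC Pro / CCC Pro — identical.
Codon 2: CCC Pro / TCG Ser — nonsynonymous.
Codon 3: ACT Thr / ACT Thr — identical.
Codon 4: AGC Ser / AGC Ser — identical.
Codon 5: ACG Thr / ACG Thr — identical.
Codon 6: GAT Asp / GAC Asp — synonymous.
Nonsynonymous differences: 1 → different protein.

no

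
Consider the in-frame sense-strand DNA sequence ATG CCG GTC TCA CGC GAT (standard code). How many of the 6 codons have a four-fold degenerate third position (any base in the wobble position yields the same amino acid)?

Codon 1 ATG (Met): third position 1-fold.
Codon 2 CCG (Pro): third position 4-fold.
Codon 3 GTC (Val): third position 4-fold.
Codon 4 TCA (Ser): third position 4-fold.
Codon 5 CGC (Arg): third position 4-fold.
Codon 6 GAT (Asp): third position 2-fold.
Four-fold degenerate third positions: 4.

4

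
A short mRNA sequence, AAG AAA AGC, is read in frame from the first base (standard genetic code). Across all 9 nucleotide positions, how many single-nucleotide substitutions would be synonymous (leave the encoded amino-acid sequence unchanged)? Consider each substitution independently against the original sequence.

Codon 1 (AAG, Lys): 1 synonymous substitution.
Codon 2 (AAA, Lys): 1 synonymous substitution.
Codon 3 (AGC, Ser): 1 synonymous substitution.
Total: 1 + 1 + 1 = 3.

3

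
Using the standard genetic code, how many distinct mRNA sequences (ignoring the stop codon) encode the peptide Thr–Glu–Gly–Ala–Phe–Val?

1024

Thr: 4 codons.
Glu: 2 codons.
Gly: 4 codons.
Ala: 4 codons.
Phe: 2 codons.
Val: 4 codons.
4 × 2 × 4 × 4 × 2 × 4 = 1024.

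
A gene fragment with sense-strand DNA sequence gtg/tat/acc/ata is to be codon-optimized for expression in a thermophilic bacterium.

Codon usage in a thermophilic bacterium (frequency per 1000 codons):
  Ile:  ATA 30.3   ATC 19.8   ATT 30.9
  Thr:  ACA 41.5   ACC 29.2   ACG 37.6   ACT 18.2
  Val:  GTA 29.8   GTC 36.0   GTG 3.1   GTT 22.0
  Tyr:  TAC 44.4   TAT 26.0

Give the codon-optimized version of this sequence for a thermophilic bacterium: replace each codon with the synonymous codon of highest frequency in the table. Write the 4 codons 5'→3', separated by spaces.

GTC TAC ACA ATT

Codon 1 (Val): best is GTC at 36.0.
Codon 2 (Tyr): best is TAC at 44.4.
Codon 3 (Thr): best is ACA at 41.5.
Codon 4 (Ile): best is ATT at 30.9.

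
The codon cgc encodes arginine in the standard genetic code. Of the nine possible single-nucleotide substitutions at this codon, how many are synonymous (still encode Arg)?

Position 1: none → 0 synonymous.
Position 2: none → 0 synonymous.
Position 3: CGT, CGA, CGG → 3 synonymous.
Total: 0 + 0 + 3 = 3.

3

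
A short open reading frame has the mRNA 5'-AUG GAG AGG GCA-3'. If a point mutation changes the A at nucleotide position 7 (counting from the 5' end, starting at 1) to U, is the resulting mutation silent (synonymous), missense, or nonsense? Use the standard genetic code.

Position 7 falls in codon 3: AGG → Arg.
After the substitution the codon is UGG → Trp.
Arg ≠ Trp, so this is a missense mutation.

missense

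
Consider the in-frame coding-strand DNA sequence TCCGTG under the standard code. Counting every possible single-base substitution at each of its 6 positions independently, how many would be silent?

Codon 1 (TCC, Ser): 3 synonymous substitutions.
Codon 2 (GTG, Val): 3 synonymous substitutions.
Total: 3 + 3 = 6.

6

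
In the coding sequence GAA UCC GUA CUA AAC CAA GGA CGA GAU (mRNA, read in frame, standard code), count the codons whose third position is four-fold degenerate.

5

Codon 1 GAA (Glu): third position 2-fold.
Codon 2 UCC (Ser): third position 4-fold.
Codon 3 GUA (Val): third position 4-fold.
Codon 4 CUA (Leu): third position 4-fold.
Codon 5 AAC (Asn): third position 2-fold.
Codon 6 CAA (Gln): third position 2-fold.
Codon 7 GGA (Gly): third position 4-fold.
Codon 8 CGA (Arg): third position 4-fold.
Codon 9 GAU (Asp): third position 2-fold.
Four-fold degenerate third positions: 5.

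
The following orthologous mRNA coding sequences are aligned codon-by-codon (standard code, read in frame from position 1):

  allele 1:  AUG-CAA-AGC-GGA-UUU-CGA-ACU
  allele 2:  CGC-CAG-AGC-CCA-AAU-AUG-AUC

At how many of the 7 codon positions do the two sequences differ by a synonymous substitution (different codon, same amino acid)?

1

Codon 1: AUG Met / CGC Arg — nonsynonymous.
Codon 2: CAA Gln / CAG Gln — synonymous.
Codon 3: AGC Ser / AGC Ser — identical.
Codon 4: GGA Gly / CCA Pro — nonsynonymous.
Codon 5: UUU Phe / AAU Asn — nonsynonymous.
Codon 6: CGA Arg / AUG Met — nonsynonymous.
Codon 7: ACU Thr / AUC Ile — nonsynonymous.
Synonymous differences: 1.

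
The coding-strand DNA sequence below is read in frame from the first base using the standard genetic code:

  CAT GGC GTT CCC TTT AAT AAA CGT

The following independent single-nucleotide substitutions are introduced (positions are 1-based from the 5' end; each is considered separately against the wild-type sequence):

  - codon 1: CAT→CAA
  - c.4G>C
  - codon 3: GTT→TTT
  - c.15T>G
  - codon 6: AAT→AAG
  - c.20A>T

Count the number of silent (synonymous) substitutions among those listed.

0

Codon 1: CAT (His) → CAA (Gln) — missense.
Codon 2: GGC (Gly) → CGC (Arg) — missense.
Codon 3: GTT (Val) → TTT (Phe) — missense.
Codon 5: TTT (Phe) → TTG (Leu) — missense.
Codon 6: AAT (Asn) → AAG (Lys) — missense.
Codon 7: AAA (Lys) → ATA (Ile) — missense.
Synonymous: 0 of 6.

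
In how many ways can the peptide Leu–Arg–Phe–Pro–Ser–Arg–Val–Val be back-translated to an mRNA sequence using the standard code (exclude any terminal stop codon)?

Leu: 6 codons.
Arg: 6 codons.
Phe: 2 codons.
Pro: 4 codons.
Ser: 6 codons.
Arg: 6 codons.
Val: 4 codons.
Val: 4 codons.
6 × 6 × 2 × 4 × 6 × 6 × 4 × 4 = 165888.

165888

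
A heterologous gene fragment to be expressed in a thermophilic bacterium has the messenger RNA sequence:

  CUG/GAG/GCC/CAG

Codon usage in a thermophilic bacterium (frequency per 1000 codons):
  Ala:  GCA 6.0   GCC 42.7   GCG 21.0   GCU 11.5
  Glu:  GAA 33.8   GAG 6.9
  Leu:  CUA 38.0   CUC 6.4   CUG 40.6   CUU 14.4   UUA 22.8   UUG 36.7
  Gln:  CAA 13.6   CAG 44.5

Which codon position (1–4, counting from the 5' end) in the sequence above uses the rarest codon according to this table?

2

Codon 1 CUG (Leu): 40.6 per 1000.
Codon 2 GAG (Glu): 6.9 per 1000.
Codon 3 GCC (Ala): 42.7 per 1000.
Codon 4 CAG (Gln): 44.5 per 1000.
Lowest frequency is 6.9 at codon 2.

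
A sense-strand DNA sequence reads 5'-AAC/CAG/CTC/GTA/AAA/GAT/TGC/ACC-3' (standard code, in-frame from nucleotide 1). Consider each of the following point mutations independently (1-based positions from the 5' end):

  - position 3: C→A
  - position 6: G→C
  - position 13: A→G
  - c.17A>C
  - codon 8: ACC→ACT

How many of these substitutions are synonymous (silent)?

Codon 1: AAC (Asn) → AAA (Lys) — missense.
Codon 2: CAG (Gln) → CAC (His) — missense.
Codon 5: AAA (Lys) → GAA (Glu) — missense.
Codon 6: GAT (Asp) → GCT (Ala) — missense.
Codon 8: ACC (Thr) → ACT (Thr) — synonymous.
Synonymous: 1 of 5.

1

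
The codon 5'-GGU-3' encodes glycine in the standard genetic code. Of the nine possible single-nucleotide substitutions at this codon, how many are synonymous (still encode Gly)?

3

Position 1: none → 0 synonymous.
Position 2: none → 0 synonymous.
Position 3: GGC, GGA, GGG → 3 synonymous.
Total: 0 + 0 + 3 = 3.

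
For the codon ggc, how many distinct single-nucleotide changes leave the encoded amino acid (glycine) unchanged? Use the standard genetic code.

Position 1: none → 0 synonymous.
Position 2: none → 0 synonymous.
Position 3: GGT, GGA, GGG → 3 synonymous.
Total: 0 + 0 + 3 = 3.

3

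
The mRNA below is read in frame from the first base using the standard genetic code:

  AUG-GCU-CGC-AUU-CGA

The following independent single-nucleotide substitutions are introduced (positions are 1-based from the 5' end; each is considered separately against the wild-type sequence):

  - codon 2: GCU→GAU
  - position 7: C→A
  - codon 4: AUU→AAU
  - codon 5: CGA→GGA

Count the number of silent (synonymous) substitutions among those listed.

Codon 2: GCU (Ala) → GAU (Asp) — missense.
Codon 3: CGC (Arg) → AGC (Ser) — missense.
Codon 4: AUU (Ile) → AAU (Asn) — missense.
Codon 5: CGA (Arg) → GGA (Gly) — missense.
Synonymous: 0 of 4.

0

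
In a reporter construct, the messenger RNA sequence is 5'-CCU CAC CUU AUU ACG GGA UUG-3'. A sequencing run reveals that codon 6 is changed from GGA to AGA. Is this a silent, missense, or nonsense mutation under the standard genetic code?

missense

Position 16 falls in codon 6: GGA → Gly.
After the substitution the codon is AGA → Arg.
Gly ≠ Arg, so this is a missense mutation.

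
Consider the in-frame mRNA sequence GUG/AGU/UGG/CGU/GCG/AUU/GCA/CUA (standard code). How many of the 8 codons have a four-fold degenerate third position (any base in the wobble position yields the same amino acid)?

Codon 1 GUG (Val): third position 4-fold.
Codon 2 AGU (Ser): third position 2-fold.
Codon 3 UGG (Trp): third position 1-fold.
Codon 4 CGU (Arg): third position 4-fold.
Codon 5 GCG (Ala): third position 4-fold.
Codon 6 AUU (Ile): third position 3-fold.
Codon 7 GCA (Ala): third position 4-fold.
Codon 8 CUA (Leu): third position 4-fold.
Four-fold degenerate third positions: 5.

5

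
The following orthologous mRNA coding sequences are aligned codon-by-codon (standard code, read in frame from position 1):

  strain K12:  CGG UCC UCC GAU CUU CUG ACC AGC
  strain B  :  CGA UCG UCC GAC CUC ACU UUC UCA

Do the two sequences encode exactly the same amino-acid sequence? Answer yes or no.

Codon 1: CGG Arg / CGA Arg — synonymous.
Codon 2: UCC Ser / UCG Ser — synonymous.
Codon 3: UCC Ser / UCC Ser — identical.
Codon 4: GAU Asp / GAC Asp — synonymous.
Codon 5: CUU Leu / CUC Leu — synonymous.
Codon 6: CUG Leu / ACU Thr — nonsynonymous.
Codon 7: ACC Thr / UUC Phe — nonsynonymous.
Codon 8: AGC Ser / UCA Ser — synonymous.
Nonsynonymous differences: 2 → different protein.

no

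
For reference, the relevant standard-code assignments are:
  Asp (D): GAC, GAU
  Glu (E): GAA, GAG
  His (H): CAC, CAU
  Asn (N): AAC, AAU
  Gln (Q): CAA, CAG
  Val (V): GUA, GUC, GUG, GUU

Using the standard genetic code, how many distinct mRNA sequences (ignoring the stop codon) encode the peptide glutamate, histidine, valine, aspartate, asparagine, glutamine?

128

Glu: 2 codons.
His: 2 codons.
Val: 4 codons.
Asp: 2 codons.
Asn: 2 codons.
Gln: 2 codons.
2 × 2 × 4 × 2 × 2 × 2 = 128.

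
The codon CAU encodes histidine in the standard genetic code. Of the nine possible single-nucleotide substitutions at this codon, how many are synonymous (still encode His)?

Position 1: none → 0 synonymous.
Position 2: none → 0 synonymous.
Position 3: CAC → 1 synonymous.
Total: 0 + 0 + 1 = 1.

1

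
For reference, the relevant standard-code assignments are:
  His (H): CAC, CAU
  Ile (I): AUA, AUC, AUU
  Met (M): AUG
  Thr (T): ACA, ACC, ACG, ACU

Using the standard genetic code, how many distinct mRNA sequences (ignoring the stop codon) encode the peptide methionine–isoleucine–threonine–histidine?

Met: 1 codon.
Ile: 3 codons.
Thr: 4 codons.
His: 2 codons.
1 × 3 × 4 × 2 = 24.

24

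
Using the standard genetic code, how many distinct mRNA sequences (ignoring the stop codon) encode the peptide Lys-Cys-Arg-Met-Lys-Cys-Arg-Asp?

1152

Lys: 2 codons.
Cys: 2 codons.
Arg: 6 codons.
Met: 1 codon.
Lys: 2 codons.
Cys: 2 codons.
Arg: 6 codons.
Asp: 2 codons.
2 × 2 × 6 × 1 × 2 × 2 × 6 × 2 = 1152.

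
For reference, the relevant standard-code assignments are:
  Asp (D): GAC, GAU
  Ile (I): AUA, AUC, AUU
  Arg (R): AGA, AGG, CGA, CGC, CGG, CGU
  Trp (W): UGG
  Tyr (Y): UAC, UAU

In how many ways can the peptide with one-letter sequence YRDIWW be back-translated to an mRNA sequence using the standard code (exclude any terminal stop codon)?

72

Tyr: 2 codons.
Arg: 6 codons.
Asp: 2 codons.
Ile: 3 codons.
Trp: 1 codon.
Trp: 1 codon.
2 × 6 × 2 × 3 × 1 × 1 = 72.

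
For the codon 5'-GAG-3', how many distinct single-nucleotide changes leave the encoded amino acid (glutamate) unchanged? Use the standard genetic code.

1

Position 1: none → 0 synonymous.
Position 2: none → 0 synonymous.
Position 3: GAA → 1 synonymous.
Total: 0 + 0 + 1 = 1.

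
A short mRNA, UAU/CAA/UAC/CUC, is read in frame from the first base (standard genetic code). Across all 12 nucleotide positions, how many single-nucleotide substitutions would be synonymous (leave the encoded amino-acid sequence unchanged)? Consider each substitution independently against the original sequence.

Codon 1 (UAU, Tyr): 1 synonymous substitution.
Codon 2 (CAA, Gln): 1 synonymous substitution.
Codon 3 (UAC, Tyr): 1 synonymous substitution.
Codon 4 (CUC, Leu): 3 synonymous substitutions.
Total: 1 + 1 + 1 + 3 = 6.

6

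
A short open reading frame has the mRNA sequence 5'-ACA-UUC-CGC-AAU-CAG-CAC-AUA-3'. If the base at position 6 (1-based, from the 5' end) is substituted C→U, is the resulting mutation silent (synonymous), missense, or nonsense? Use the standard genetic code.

Position 6 falls in codon 2: UUC → Phe.
After the substitution the codon is UUU → Phe.
Both encode Phe, so the change is synonymous.

silent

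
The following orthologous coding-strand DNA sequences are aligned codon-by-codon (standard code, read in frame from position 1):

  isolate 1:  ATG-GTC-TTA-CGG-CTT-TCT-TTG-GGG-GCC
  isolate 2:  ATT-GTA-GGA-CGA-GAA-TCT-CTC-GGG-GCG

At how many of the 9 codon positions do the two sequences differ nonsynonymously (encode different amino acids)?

3

Codon 1: ATG Met / ATT Ile — nonsynonymous.
Codon 2: GTC Val / GTA Val — synonymous.
Codon 3: TTA Leu / GGA Gly — nonsynonymous.
Codon 4: CGG Arg / CGA Arg — synonymous.
Codon 5: CTT Leu / GAA Glu — nonsynonymous.
Codon 6: TCT Ser / TCT Ser — identical.
Codon 7: TTG Leu / CTC Leu — synonymous.
Codon 8: GGG Gly / GGG Gly — identical.
Codon 9: GCC Ala / GCG Ala — synonymous.
Nonsynonymous differences: 3.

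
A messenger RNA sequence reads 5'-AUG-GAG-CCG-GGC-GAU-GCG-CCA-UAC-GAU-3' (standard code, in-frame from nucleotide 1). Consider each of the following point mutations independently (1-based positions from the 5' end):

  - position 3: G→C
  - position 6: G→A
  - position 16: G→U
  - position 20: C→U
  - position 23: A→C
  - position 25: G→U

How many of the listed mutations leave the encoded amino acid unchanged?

Codon 1: AUG (Met) → AUC (Ile) — missense.
Codon 2: GAG (Glu) → GAA (Glu) — synonymous.
Codon 6: GCG (Ala) → UCG (Ser) — missense.
Codon 7: CCA (Pro) → CUA (Leu) — missense.
Codon 8: UAC (Tyr) → UCC (Ser) — missense.
Codon 9: GAU (Asp) → UAU (Tyr) — missense.
Synonymous: 1 of 6.

1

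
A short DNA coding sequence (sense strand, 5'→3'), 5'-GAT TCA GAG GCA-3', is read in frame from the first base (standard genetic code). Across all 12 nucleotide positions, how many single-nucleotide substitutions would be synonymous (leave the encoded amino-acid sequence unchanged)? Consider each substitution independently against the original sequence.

Codon 1 (GAT, Asp): 1 synonymous substitution.
Codon 2 (TCA, Ser): 3 synonymous substitutions.
Codon 3 (GAG, Glu): 1 synonymous substitution.
Codon 4 (GCA, Ala): 3 synonymous substitutions.
Total: 1 + 3 + 1 + 3 = 8.

8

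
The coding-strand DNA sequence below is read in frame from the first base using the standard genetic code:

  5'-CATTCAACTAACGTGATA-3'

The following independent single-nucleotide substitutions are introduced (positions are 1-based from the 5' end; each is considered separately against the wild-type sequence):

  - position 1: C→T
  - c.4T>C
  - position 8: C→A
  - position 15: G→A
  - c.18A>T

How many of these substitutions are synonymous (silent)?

2

Codon 1: CAT (His) → TAT (Tyr) — missense.
Codon 2: TCA (Ser) → CCA (Pro) — missense.
Codon 3: ACT (Thr) → AAT (Asn) — missense.
Codon 5: GTG (Val) → GTA (Val) — synonymous.
Codon 6: ATA (Ile) → ATT (Ile) — synonymous.
Synonymous: 2 of 5.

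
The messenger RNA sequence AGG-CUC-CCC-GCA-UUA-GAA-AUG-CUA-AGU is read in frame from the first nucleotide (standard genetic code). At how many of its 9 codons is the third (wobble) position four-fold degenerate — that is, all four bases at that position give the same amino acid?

4

Codon 1 AGG (Arg): third position 2-fold.
Codon 2 CUC (Leu): third position 4-fold.
Codon 3 CCC (Pro): third position 4-fold.
Codon 4 GCA (Ala): third position 4-fold.
Codon 5 UUA (Leu): third position 2-fold.
Codon 6 GAA (Glu): third position 2-fold.
Codon 7 AUG (Met): third position 1-fold.
Codon 8 CUA (Leu): third position 4-fold.
Codon 9 AGU (Ser): third position 2-fold.
Four-fold degenerate third positions: 4.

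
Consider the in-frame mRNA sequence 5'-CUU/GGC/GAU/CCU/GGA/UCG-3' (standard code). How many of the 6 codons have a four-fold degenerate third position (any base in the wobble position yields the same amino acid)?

Codon 1 CUU (Leu): third position 4-fold.
Codon 2 GGC (Gly): third position 4-fold.
Codon 3 GAU (Asp): third position 2-fold.
Codon 4 CCU (Pro): third position 4-fold.
Codon 5 GGA (Gly): third position 4-fold.
Codon 6 UCG (Ser): third position 4-fold.
Four-fold degenerate third positions: 5.

5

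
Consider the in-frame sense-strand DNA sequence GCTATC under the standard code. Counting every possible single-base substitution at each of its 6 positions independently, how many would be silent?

5

Codon 1 (GCT, Ala): 3 synonymous substitutions.
Codon 2 (ATC, Ile): 2 synonymous substitutions.
Total: 3 + 2 = 5.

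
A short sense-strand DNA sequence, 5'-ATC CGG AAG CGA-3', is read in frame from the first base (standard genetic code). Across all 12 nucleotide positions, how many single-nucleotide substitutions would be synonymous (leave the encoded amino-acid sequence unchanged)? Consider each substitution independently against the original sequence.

Codon 1 (ATC, Ile): 2 synonymous substitutions.
Codon 2 (CGG, Arg): 4 synonymous substitutions.
Codon 3 (AAG, Lys): 1 synonymous substitution.
Codon 4 (CGA, Arg): 4 synonymous substitutions.
Total: 2 + 4 + 1 + 4 = 11.

11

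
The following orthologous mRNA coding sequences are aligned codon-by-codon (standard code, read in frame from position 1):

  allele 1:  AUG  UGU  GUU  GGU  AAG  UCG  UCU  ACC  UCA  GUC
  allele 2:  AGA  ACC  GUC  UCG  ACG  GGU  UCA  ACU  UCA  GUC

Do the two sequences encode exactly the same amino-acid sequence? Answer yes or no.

Codon 1: AUG Met / AGA Arg — nonsynonymous.
Codon 2: UGU Cys / ACC Thr — nonsynonymous.
Codon 3: GUU Val / GUC Val — synonymous.
Codon 4: GGU Gly / UCG Ser — nonsynonymous.
Codon 5: AAG Lys / ACG Thr — nonsynonymous.
Codon 6: UCG Ser / GGU Gly — nonsynonymous.
Codon 7: UCU Ser / UCA Ser — synonymous.
Codon 8: ACC Thr / ACU Thr — synonymous.
Codon 9: UCA Ser / UCA Ser — identical.
Codon 10: GUC Val / GUC Val — identical.
Nonsynonymous differences: 5 → different protein.

no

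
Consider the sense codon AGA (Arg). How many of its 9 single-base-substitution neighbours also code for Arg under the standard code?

Position 1: CGA → 1 synonymous.
Position 2: none → 0 synonymous.
Position 3: AGG → 1 synonymous.
Total: 1 + 0 + 1 = 2.

2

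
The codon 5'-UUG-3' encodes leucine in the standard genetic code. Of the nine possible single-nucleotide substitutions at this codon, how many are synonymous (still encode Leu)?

2

Position 1: CUG → 1 synonymous.
Position 2: none → 0 synonymous.
Position 3: UUA → 1 synonymous.
Total: 1 + 0 + 1 = 2.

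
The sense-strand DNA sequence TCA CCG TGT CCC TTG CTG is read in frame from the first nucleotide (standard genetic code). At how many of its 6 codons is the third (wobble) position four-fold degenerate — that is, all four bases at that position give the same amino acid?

4

Codon 1 TCA (Ser): third position 4-fold.
Codon 2 CCG (Pro): third position 4-fold.
Codon 3 TGT (Cys): third position 2-fold.
Codon 4 CCC (Pro): third position 4-fold.
Codon 5 TTG (Leu): third position 2-fold.
Codon 6 CTG (Leu): third position 4-fold.
Four-fold degenerate third positions: 4.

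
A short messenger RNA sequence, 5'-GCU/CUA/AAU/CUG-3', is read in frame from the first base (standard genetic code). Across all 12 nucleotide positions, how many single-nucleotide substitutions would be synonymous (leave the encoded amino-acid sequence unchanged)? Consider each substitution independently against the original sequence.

Codon 1 (GCU, Ala): 3 synonymous substitutions.
Codon 2 (CUA, Leu): 4 synonymous substitutions.
Codon 3 (AAU, Asn): 1 synonymous substitution.
Codon 4 (CUG, Leu): 4 synonymous substitutions.
Total: 3 + 4 + 1 + 4 = 12.

12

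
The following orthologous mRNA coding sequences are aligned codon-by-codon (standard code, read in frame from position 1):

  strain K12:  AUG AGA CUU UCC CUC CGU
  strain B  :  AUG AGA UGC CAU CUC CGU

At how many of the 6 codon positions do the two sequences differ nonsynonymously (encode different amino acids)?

Codon 1: AUG Met / AUG Met — identical.
Codon 2: AGA Arg / AGA Arg — identical.
Codon 3: CUU Leu / UGC Cys — nonsynonymous.
Codon 4: UCC Ser / CAU His — nonsynonymous.
Codon 5: CUC Leu / CUC Leu — identical.
Codon 6: CGU Arg / CGU Arg — identical.
Nonsynonymous differences: 2.

2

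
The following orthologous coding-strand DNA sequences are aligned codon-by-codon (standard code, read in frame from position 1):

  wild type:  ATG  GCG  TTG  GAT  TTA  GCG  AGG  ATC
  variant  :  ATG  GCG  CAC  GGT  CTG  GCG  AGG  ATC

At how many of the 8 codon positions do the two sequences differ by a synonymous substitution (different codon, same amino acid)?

Codon 1: ATG Met / ATG Met — identical.
Codon 2: GCG Ala / GCG Ala — identical.
Codon 3: TTG Leu / CAC His — nonsynonymous.
Codon 4: GAT Asp / GGT Gly — nonsynonymous.
Codon 5: TTA Leu / CTG Leu — synonymous.
Codon 6: GCG Ala / GCG Ala — identical.
Codon 7: AGG Arg / AGG Arg — identical.
Codon 8: ATC Ile / ATC Ile — identical.
Synonymous differences: 1.

1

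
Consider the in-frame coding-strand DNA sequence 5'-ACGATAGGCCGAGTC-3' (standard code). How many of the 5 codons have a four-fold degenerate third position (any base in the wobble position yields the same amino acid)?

4

Codon 1 ACG (Thr): third position 4-fold.
Codon 2 ATA (Ile): third position 3-fold.
Codon 3 GGC (Gly): third position 4-fold.
Codon 4 CGA (Arg): third position 4-fold.
Codon 5 GTC (Val): third position 4-fold.
Four-fold degenerate third positions: 4.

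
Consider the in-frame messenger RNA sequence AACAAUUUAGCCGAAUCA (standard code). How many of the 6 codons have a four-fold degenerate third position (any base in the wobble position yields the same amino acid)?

2

Codon 1 AAC (Asn): third position 2-fold.
Codon 2 AAU (Asn): third position 2-fold.
Codon 3 UUA (Leu): third position 2-fold.
Codon 4 GCC (Ala): third position 4-fold.
Codon 5 GAA (Glu): third position 2-fold.
Codon 6 UCA (Ser): third position 4-fold.
Four-fold degenerate third positions: 2.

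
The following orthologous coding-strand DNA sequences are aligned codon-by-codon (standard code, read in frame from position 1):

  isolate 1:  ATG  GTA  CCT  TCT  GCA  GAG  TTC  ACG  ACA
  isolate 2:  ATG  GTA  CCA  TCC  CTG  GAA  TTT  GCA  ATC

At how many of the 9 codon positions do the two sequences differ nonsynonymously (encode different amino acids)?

Codon 1: ATG Met / ATG Met — identical.
Codon 2: GTA Val / GTA Val — identical.
Codon 3: CCT Pro / CCA Pro — synonymous.
Codon 4: TCT Ser / TCC Ser — synonymous.
Codon 5: GCA Ala / CTG Leu — nonsynonymous.
Codon 6: GAG Glu / GAA Glu — synonymous.
Codon 7: TTC Phe / TTT Phe — synonymous.
Codon 8: ACG Thr / GCA Ala — nonsynonymous.
Codon 9: ACA Thr / ATC Ile — nonsynonymous.
Nonsynonymous differences: 3.

3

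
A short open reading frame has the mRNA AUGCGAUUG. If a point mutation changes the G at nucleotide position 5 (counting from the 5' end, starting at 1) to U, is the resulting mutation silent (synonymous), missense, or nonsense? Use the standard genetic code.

missense

Position 5 falls in codon 2: CGA → Arg.
After the substitution the codon is CUA → Leu.
Arg ≠ Leu, so this is a missense mutation.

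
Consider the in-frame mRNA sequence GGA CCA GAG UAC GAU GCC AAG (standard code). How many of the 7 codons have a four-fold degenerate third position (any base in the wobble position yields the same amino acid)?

3

Codon 1 GGA (Gly): third position 4-fold.
Codon 2 CCA (Pro): third position 4-fold.
Codon 3 GAG (Glu): third position 2-fold.
Codon 4 UAC (Tyr): third position 2-fold.
Codon 5 GAU (Asp): third position 2-fold.
Codon 6 GCC (Ala): third position 4-fold.
Codon 7 AAG (Lys): third position 2-fold.
Four-fold degenerate third positions: 3.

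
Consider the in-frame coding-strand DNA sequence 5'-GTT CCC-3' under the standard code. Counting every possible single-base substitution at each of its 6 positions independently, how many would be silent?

Codon 1 (GTT, Val): 3 synonymous substitutions.
Codon 2 (CCC, Pro): 3 synonymous substitutions.
Total: 3 + 3 = 6.

6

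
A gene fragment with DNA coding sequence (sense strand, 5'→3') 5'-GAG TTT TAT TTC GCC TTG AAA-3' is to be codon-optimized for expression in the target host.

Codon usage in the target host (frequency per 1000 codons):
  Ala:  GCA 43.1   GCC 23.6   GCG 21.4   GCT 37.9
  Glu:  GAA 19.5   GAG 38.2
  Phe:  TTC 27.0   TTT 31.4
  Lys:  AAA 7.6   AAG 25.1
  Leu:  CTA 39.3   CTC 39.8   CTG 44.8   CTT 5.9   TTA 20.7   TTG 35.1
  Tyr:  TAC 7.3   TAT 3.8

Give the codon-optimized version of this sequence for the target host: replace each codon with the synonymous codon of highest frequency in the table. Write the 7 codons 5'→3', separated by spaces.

Codon 1 (Glu): best is GAG at 38.2.
Codon 2 (Phe): best is TTT at 31.4.
Codon 3 (Tyr): best is TAC at 7.3.
Codon 4 (Phe): best is TTT at 31.4.
Codon 5 (Ala): best is GCA at 43.1.
Codon 6 (Leu): best is CTG at 44.8.
Codon 7 (Lys): best is AAG at 25.1.

GAG TTT TAC TTT GCA CTG AAG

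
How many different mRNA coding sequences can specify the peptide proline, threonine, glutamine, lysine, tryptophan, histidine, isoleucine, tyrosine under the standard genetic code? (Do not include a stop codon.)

768

Pro: 4 codons.
Thr: 4 codons.
Gln: 2 codons.
Lys: 2 codons.
Trp: 1 codon.
His: 2 codons.
Ile: 3 codons.
Tyr: 2 codons.
4 × 4 × 2 × 2 × 1 × 2 × 3 × 2 = 768.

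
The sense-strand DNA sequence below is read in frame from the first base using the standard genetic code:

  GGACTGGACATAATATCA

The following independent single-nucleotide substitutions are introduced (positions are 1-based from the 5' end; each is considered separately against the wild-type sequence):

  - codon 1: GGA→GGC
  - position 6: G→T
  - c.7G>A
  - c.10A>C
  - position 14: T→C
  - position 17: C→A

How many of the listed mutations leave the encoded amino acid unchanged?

2

Codon 1: GGA (Gly) → GGC (Gly) — synonymous.
Codon 2: CTG (Leu) → CTT (Leu) — synonymous.
Codon 3: GAC (Asp) → AAC (Asn) — missense.
Codon 4: ATA (Ile) → CTA (Leu) — missense.
Codon 5: ATA (Ile) → ACA (Thr) — missense.
Codon 6: TCA (Ser) → TAA (Stop) — nonsense.
Synonymous: 2 of 6.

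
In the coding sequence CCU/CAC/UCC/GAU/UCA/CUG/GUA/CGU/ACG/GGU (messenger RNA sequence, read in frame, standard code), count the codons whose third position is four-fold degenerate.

8

Codon 1 CCU (Pro): third position 4-fold.
Codon 2 CAC (His): third position 2-fold.
Codon 3 UCC (Ser): third position 4-fold.
Codon 4 GAU (Asp): third position 2-fold.
Codon 5 UCA (Ser): third position 4-fold.
Codon 6 CUG (Leu): third position 4-fold.
Codon 7 GUA (Val): third position 4-fold.
Codon 8 CGU (Arg): third position 4-fold.
Codon 9 ACG (Thr): third position 4-fold.
Codon 10 GGU (Gly): third position 4-fold.
Four-fold degenerate third positions: 8.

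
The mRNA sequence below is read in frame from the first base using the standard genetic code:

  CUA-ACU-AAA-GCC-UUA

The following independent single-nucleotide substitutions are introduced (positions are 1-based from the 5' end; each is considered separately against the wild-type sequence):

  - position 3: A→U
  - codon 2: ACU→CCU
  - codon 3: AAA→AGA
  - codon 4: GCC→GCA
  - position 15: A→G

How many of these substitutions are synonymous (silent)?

Codon 1: CUA (Leu) → CUU (Leu) — synonymous.
Codon 2: ACU (Thr) → CCU (Pro) — missense.
Codon 3: AAA (Lys) → AGA (Arg) — missense.
Codon 4: GCC (Ala) → GCA (Ala) — synonymous.
Codon 5: UUA (Leu) → UUG (Leu) — synonymous.
Synonymous: 3 of 5.

3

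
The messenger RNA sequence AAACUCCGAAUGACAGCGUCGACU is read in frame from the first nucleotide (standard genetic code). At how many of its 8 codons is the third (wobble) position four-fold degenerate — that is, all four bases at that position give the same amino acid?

6

Codon 1 AAA (Lys): third position 2-fold.
Codon 2 CUC (Leu): third position 4-fold.
Codon 3 CGA (Arg): third position 4-fold.
Codon 4 AUG (Met): third position 1-fold.
Codon 5 ACA (Thr): third position 4-fold.
Codon 6 GCG (Ala): third position 4-fold.
Codon 7 UCG (Ser): third position 4-fold.
Codon 8 ACU (Thr): third position 4-fold.
Four-fold degenerate third positions: 6.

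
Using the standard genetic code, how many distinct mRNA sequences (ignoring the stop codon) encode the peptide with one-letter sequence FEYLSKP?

2304

Phe: 2 codons.
Glu: 2 codons.
Tyr: 2 codons.
Leu: 6 codons.
Ser: 6 codons.
Lys: 2 codons.
Pro: 4 codons.
2 × 2 × 2 × 6 × 6 × 2 × 4 = 2304.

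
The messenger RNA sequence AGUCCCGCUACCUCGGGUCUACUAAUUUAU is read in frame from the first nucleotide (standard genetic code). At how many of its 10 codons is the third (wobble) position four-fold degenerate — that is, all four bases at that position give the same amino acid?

Codon 1 AGU (Ser): third position 2-fold.
Codon 2 CCC (Pro): third position 4-fold.
Codon 3 GCU (Ala): third position 4-fold.
Codon 4 ACC (Thr): third position 4-fold.
Codon 5 UCG (Ser): third position 4-fold.
Codon 6 GGU (Gly): third position 4-fold.
Codon 7 CUA (Leu): third position 4-fold.
Codon 8 CUA (Leu): third position 4-fold.
Codon 9 AUU (Ile): third position 3-fold.
Codon 10 UAU (Tyr): third position 2-fold.
Four-fold degenerate third positions: 7.

7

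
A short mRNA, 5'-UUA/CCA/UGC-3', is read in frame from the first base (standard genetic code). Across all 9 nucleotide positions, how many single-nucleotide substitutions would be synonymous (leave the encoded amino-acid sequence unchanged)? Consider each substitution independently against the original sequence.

6

Codon 1 (UUA, Leu): 2 synonymous substitutions.
Codon 2 (CCA, Pro): 3 synonymous substitutions.
Codon 3 (UGC, Cys): 1 synonymous substitution.
Total: 2 + 3 + 1 = 6.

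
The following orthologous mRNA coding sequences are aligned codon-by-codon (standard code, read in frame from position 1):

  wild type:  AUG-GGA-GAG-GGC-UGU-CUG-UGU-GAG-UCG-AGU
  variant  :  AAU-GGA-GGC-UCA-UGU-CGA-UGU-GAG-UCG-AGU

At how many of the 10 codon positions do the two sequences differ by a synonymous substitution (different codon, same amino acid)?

Codon 1: AUG Met / AAU Asn — nonsynonymous.
Codon 2: GGA Gly / GGA Gly — identical.
Codon 3: GAG Glu / GGC Gly — nonsynonymous.
Codon 4: GGC Gly / UCA Ser — nonsynonymous.
Codon 5: UGU Cys / UGU Cys — identical.
Codon 6: CUG Leu / CGA Arg — nonsynonymous.
Codon 7: UGU Cys / UGU Cys — identical.
Codon 8: GAG Glu / GAG Glu — identical.
Codon 9: UCG Ser / UCG Ser — identical.
Codon 10: AGU Ser / AGU Ser — identical.
Synonymous differences: 0.

0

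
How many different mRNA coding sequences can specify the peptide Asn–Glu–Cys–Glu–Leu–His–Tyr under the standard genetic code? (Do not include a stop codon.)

Asn: 2 codons.
Glu: 2 codons.
Cys: 2 codons.
Glu: 2 codons.
Leu: 6 codons.
His: 2 codons.
Tyr: 2 codons.
2 × 2 × 2 × 2 × 6 × 2 × 2 = 384.

384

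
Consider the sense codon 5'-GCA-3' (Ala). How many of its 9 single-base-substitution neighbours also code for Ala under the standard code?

Position 1: none → 0 synonymous.
Position 2: none → 0 synonymous.
Position 3: GCU, GCC, GCG → 3 synonymous.
Total: 0 + 0 + 3 = 3.

3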